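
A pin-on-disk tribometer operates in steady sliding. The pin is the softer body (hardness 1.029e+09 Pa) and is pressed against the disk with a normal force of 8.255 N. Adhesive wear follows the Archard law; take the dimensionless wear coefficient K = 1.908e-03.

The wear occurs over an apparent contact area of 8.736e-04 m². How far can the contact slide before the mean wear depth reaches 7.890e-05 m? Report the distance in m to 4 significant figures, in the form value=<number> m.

value=4503 m

The intermediates are shown rounded — every step runs at full precision — rounded just once, at 4 significant figures.
As SI base values: W = 8.255 N, H = 1.029e+09 Pa, K = 1.908e-03.
Wearable volume V_lim = h_lim·A = 7.890e-05 · 8.736e-04 = 6.893e-08 m³.
So the life L = V_lim·H/(K·W) = 6.893e-08 · 1.029e+09 / (1.908e-03 · 8.255) = 4503 m.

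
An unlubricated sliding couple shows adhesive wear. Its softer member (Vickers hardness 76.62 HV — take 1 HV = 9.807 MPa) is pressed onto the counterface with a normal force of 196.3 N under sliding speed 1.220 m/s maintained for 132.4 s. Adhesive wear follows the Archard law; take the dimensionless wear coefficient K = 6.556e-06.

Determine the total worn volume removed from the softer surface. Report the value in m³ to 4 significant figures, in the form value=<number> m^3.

value=2.766e-10 m^3

Intermediates are shown rounded. All arithmetic keeps full precision — one final rounding, at four significant figures.
Sliding distance L = v·t = 1.220 m/s × 132.4 s = 161.5 m.
Hardness H = 76.62 HV × 9.807 MPa/HV = 751.4 MPa = 7.514e+08 Pa.
Restated in SI base units: W = 196.3 N, H = 7.514e+08 Pa, K = 6.556e-06.
Archard volume V = K·W·L/H = 6.556e-06 · 196.3 · 161.5 / 7.514e+08 = 2.766e-10 m³.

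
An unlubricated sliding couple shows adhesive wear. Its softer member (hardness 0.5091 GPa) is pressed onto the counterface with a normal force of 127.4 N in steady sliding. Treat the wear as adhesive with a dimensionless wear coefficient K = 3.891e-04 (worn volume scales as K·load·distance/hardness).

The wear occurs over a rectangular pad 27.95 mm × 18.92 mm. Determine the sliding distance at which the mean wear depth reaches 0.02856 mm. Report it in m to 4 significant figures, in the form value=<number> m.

All arithmetic runs at full precision; intermediates are displayed rounded, and one final rounding to four significant digits.
Convert: Hardness H = 0.5091 GPa = 5.091e+08 Pa.
Convert: Pad sides 27.95 mm × 18.92 mm = 0.02795 m × 0.01892 m. Contact area A = 0.02795 m × 0.01892 m = 5.288e-04 m².
Convert: Depth limit h_lim = 0.02856 mm = 2.856e-05 m.
Collected in SI base units: W = 127.4 N, H = 5.091e+08 Pa, K = 3.891e-04.
Volume at the limit: V_lim = h_lim·A = 2.856e-05 · 5.288e-04 = 1.510e-08 m³.
Sliding life L = V_lim·H/(K·W) = 1.510e-08 · 5.091e+08 / (3.891e-04 · 127.4) = 155.1 m.

value=155.1 m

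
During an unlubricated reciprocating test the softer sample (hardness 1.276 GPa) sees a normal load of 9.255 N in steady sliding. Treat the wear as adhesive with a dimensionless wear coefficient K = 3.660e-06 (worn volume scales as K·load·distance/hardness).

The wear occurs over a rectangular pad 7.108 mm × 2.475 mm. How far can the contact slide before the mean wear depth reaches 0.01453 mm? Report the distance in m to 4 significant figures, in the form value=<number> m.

All arithmetic runs at exact precision. Intermediate values appear rounded, and a single final rounding to 4 significant figures.
Convert: Hardness H = 1.276 GPa = 1.276e+09 Pa.
Convert: Pad sides 7.108 mm × 2.475 mm = 0.007108 m × 0.002475 m. Contact area A = 0.007108 m × 0.002475 m = 1.759e-05 m².
Convert: Depth limit h_lim = 0.01453 mm = 1.453e-05 m.
Working in SI base units: W = 9.255 N, H = 1.276e+09 Pa, K = 3.660e-06.
At the depth limit, V_lim = h_lim·A = 1.453e-05 · 1.759e-05 = 2.556e-10 m³.
Life L = V_lim·H/(K·W) = 2.556e-10 · 1.276e+09 / (3.660e-06 · 9.255) = 9629 m.

value=9629 m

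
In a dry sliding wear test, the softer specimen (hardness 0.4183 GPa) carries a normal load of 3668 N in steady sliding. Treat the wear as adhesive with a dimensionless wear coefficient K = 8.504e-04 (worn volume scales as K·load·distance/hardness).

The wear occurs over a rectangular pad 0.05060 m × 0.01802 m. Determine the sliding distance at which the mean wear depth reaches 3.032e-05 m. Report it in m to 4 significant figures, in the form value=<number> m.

Intermediates are printed rounded; all working math maintains full precision; one final rounding: four significant digits.
Convert: Hardness H = 0.4183 GPa = 4.183e+08 Pa.
Convert: Contact area A = 0.05060 m × 0.01802 m = 9.118e-04 m².
Working in SI base units: W = 3668 N, H = 4.183e+08 Pa, K = 8.504e-04.
Wearable volume V_lim = h_lim·A = 3.032e-05 · 9.118e-04 = 2.765e-08 m³.
Thus life L = V_lim·H/(K·W) = 2.765e-08 · 4.183e+08 / (8.504e-04 · 3668) = 3.707 m.

value=3.707 m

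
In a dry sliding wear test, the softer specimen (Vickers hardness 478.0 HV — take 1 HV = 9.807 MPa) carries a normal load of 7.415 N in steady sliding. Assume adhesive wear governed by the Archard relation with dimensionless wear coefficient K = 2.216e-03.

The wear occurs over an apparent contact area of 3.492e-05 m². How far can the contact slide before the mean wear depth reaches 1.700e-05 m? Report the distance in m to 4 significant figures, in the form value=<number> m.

value=169.4 m

Intermediates are shown rounded; the algebra keeps full precision — one final rounding to 4 significant figures.
Hardness H = 478.0 HV × 9.807 MPa/HV = 4688 MPa = 4.688e+09 Pa.
Restated in SI base units: W = 7.415 N, H = 4.688e+09 Pa, K = 2.216e-03.
Volume at the limit: V_lim = h_lim·A = 1.700e-05 · 3.492e-05 = 5.936e-10 m³.
Thus life L = V_lim·H/(K·W) = 5.936e-10 · 4.688e+09 / (2.216e-03 · 7.415) = 169.4 m.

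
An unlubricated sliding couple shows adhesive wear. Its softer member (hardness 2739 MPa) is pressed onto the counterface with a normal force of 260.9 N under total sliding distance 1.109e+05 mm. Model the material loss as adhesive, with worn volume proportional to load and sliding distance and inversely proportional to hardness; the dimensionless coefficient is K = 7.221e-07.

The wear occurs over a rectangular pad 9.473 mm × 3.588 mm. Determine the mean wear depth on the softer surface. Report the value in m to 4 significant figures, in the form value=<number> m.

value=2.244e-07 m

Every step carries exact precision; the intermediates are shown rounded, and rounded just once: four significant digits.
Convert: Total distance L = 1.109e+05 mm = 110.9 m.
Convert: Hardness H = 2739 MPa = 2.739e+09 Pa.
Convert: Pad sides 9.473 mm × 3.588 mm = 0.009473 m × 0.003588 m. Contact area A = 0.009473 m × 0.003588 m = 3.399e-05 m².
As SI base values: W = 260.9 N, H = 2.739e+09 Pa, K = 7.221e-07.
Volume removed: V = K·W·L/H = 7.221e-07 · 260.9 · 110.9 / 2.739e+09 = 7.628e-12 m³.
Average depth h = V/A = 7.628e-12 / 3.399e-05 = 2.244e-07 m.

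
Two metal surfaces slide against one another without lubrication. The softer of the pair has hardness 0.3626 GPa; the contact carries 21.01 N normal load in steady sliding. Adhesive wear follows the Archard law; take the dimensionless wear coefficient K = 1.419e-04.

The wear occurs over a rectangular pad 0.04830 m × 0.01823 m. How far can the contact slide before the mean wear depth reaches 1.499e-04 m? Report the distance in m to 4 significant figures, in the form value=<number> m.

value=1.605e+04 m

Intermediate values appear rounded — all arithmetic maintains full float precision — one last rounding, at four significant digits.
Convert: Hardness H = 0.3626 GPa = 3.626e+08 Pa.
Convert: Contact area A = 0.04830 m × 0.01823 m = 8.805e-04 m².
Restated in SI base units: W = 21.01 N, H = 3.626e+08 Pa, K = 1.419e-04.
Permissible volume V_lim = h_lim·A = 1.499e-04 · 8.805e-04 = 1.320e-07 m³.
Life L = V_lim·H/(K·W) = 1.320e-07 · 3.626e+08 / (1.419e-04 · 21.01) = 1.605e+04 m.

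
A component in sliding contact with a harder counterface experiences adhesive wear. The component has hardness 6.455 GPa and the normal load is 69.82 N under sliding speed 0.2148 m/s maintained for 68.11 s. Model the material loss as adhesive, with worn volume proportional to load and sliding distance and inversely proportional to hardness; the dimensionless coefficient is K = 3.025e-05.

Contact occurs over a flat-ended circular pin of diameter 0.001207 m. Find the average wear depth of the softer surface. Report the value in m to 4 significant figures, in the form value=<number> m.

value=4.184e-06 m

All arithmetic maintains full float precision, and shown intermediates are rounded, and rounded once at the end to four significant digits.
Convert: Path length L = v·t = 0.2148 m/s × 68.11 s = 14.63 m.
Convert: Hardness H = 6.455 GPa = 6.455e+09 Pa.
Convert: Contact area A = π·d²/4 = π·(0.001207 m)²/4 = 1.144e-06 m².
Working in SI base units: W = 69.82 N, H = 6.455e+09 Pa, K = 3.025e-05.
Wear volume V = K·W·L/H = 3.025e-05 · 69.82 · 14.63 / 6.455e+09 = 4.787e-12 m³.
Depth h = V/A = 4.787e-12 / 1.144e-06 = 4.184e-06 m.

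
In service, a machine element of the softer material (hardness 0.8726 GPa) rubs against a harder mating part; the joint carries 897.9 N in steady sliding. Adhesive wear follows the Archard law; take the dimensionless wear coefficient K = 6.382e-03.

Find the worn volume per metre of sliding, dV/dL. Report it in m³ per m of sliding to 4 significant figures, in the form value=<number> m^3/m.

The computation maintains exact precision, and shown intermediates are rounded — one final rounding, at 4 significant digits.
Convert: Hardness H = 0.8726 GPa = 8.726e+08 Pa.
SI base units throughout: W = 897.9 N, H = 8.726e+08 Pa, K = 6.382e-03.
The wear rate dV/dL = K·W/H — distance-free: 6.382e-03 · 897.9 / 8.726e+08 = 6.567e-09 m³/m.

value=6.567e-09 m^3/m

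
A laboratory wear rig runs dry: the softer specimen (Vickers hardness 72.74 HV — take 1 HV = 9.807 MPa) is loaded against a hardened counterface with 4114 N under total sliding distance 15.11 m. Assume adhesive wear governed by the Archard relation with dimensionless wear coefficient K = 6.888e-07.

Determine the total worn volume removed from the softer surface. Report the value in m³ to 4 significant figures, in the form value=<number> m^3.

Intermediates appear rounded. The computation carries full precision. Rounded just once to 4 significant figures.
Hardness H = 72.74 HV × 9.807 MPa/HV = 713.4 MPa = 7.134e+08 Pa.
SI base units throughout: W = 4114 N, H = 7.134e+08 Pa, K = 6.888e-07.
Wear volume V = K·W·L/H = 6.888e-07 · 4114 · 15.11 / 7.134e+08 = 6.002e-11 m³.

value=6.002e-11 m^3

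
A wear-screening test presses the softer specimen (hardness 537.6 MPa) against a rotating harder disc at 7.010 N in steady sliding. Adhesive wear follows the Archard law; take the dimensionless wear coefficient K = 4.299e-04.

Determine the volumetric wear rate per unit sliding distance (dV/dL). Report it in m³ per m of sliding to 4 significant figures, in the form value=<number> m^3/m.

Each operation holds exact precision — the intermediates appear rounded, and one last rounding to four significant digits.
Convert: Hardness H = 537.6 MPa = 5.376e+08 Pa.
In SI base units, W = 7.010 N, H = 5.376e+08 Pa, K = 4.299e-04.
Wear rate dV/dL = K·W/H (independent of L): 4.299e-04 · 7.010 / 5.376e+08 = 5.606e-12 m³/m.

value=5.606e-12 m^3/m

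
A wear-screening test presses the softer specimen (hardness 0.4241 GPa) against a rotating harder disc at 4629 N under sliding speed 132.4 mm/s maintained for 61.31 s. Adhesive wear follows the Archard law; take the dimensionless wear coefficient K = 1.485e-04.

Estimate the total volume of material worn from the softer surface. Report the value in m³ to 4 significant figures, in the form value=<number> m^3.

value=1.316e-08 m^3

Intermediates are shown rounded; the algebra holds exact precision; rounded just once to four significant digits.
Convert: Sliding speed v = 132.4 mm/s = 0.1324 m/s. Path length L = v·t = 0.1324 m/s × 61.31 s = 8.117 m.
Convert: Hardness H = 0.4241 GPa = 4.241e+08 Pa.
SI base units throughout: W = 4629 N, H = 4.241e+08 Pa, K = 1.485e-04.
Archard relation: V = K·W·L/H = 1.485e-04 · 4629 · 8.117 / 4.241e+08 = 1.316e-08 m³.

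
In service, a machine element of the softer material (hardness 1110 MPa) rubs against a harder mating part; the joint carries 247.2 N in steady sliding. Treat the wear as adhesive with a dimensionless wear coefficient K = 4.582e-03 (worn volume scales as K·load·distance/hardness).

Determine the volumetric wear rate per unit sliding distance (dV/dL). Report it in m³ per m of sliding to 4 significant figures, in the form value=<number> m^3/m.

value=1.020e-09 m^3/m

Each operation maintains full precision. Shown intermediates are rounded — one last rounding, at four significant figures.
Convert: Hardness H = 1110 MPa = 1.110e+09 Pa.
Expressed in SI base units: W = 247.2 N, H = 1.110e+09 Pa, K = 4.582e-03.
Volumetric rate dV/dL = K·W/H — distance-free: 4.582e-03 · 247.2 / 1.110e+09 = 1.020e-09 m³/m.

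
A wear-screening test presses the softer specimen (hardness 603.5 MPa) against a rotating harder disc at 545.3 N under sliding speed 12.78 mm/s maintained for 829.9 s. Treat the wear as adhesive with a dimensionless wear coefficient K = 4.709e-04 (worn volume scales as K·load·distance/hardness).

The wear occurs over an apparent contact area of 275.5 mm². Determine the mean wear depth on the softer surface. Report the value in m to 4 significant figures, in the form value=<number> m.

value=1.638e-05 m

All working math maintains full precision — intermediates are displayed rounded. Rounded once at the end to four significant figures.
Sliding speed v = 12.78 mm/s = 0.01278 m/s. Distance L = v·t = 0.01278 m/s × 829.9 s = 10.61 m.
Hardness H = 603.5 MPa = 6.035e+08 Pa.
Contact area A = 275.5 mm² = 2.755e-04 m².
Restated in SI base units: W = 545.3 N, H = 6.035e+08 Pa, K = 4.709e-04.
Archard volume V = K·W·L/H = 4.709e-04 · 545.3 · 10.61 / 6.035e+08 = 4.513e-09 m³.
Mean depth h = V/A = 4.513e-09 / 2.755e-04 = 1.638e-05 m.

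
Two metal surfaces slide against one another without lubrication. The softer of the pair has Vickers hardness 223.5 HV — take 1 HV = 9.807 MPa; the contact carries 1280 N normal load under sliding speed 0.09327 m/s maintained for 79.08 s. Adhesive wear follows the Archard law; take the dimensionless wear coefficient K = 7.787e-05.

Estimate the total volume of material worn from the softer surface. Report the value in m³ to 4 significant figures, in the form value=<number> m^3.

Intermediates appear rounded. All arithmetic maintains full float precision — a lone final rounding, at four significant figures.
The distance L = v·t = 0.09327 m/s × 79.08 s = 7.376 m.
Hardness H = 223.5 HV × 9.807 MPa/HV = 2192 MPa = 2.192e+09 Pa.
As SI base values: W = 1280 N, H = 2.192e+09 Pa, K = 7.787e-05.
Volume removed: V = K·W·L/H = 7.787e-05 · 1280 · 7.376 / 2.192e+09 = 3.354e-10 m³.

value=3.354e-10 m^3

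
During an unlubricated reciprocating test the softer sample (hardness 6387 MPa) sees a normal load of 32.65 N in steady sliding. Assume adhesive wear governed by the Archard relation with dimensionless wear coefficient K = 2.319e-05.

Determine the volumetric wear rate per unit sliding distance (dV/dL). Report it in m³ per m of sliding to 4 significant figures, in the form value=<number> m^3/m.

value=1.185e-13 m^3/m

The computation carries exact precision; displayed values are rounded. Rounded just once to four significant figures.
Convert: Hardness H = 6387 MPa = 6.387e+09 Pa.
As SI base values: W = 32.65 N, H = 6.387e+09 Pa, K = 2.319e-05.
Rate of wear dV/dL = K·W/H, so: 2.319e-05 · 32.65 / 6.387e+09 = 1.185e-13 m³/m.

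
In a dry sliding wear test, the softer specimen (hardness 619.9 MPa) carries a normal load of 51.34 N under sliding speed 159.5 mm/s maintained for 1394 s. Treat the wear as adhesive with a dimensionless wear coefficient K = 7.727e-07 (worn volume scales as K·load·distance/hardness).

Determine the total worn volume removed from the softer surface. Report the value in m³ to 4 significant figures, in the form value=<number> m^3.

value=1.423e-11 m^3

Displayed values are rounded. Each operation runs at full precision. Rounded just once: four significant figures.
Sliding speed v = 159.5 mm/s = 0.1595 m/s. Path length L = v·t = 0.1595 m/s × 1394 s = 222.3 m.
Hardness H = 619.9 MPa = 6.199e+08 Pa.
Collected in SI base units: W = 51.34 N, H = 6.199e+08 Pa, K = 7.727e-07.
Wear volume V = K·W·L/H = 7.727e-07 · 51.34 · 222.3 / 6.199e+08 = 1.423e-11 m³.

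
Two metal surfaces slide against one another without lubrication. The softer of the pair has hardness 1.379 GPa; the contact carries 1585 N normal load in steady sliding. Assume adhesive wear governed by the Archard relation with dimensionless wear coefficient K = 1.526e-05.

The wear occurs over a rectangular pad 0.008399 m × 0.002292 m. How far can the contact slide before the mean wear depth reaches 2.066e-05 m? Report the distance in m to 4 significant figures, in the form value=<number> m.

Every step runs at exact precision — intermediates are printed rounded, and rounded just once to 4 significant figures.
Convert: Hardness H = 1.379 GPa = 1.379e+09 Pa.
Convert: Contact area A = 0.008399 m × 0.002292 m = 1.925e-05 m².
SI base units throughout: W = 1585 N, H = 1.379e+09 Pa, K = 1.526e-05.
Limit volume V_lim = h_lim·A = 2.066e-05 · 1.925e-05 = 3.977e-10 m³.
Inverting, life L = V_lim·H/(K·W) = 3.977e-10 · 1.379e+09 / (1.526e-05 · 1585) = 22.68 m.

value=22.68 m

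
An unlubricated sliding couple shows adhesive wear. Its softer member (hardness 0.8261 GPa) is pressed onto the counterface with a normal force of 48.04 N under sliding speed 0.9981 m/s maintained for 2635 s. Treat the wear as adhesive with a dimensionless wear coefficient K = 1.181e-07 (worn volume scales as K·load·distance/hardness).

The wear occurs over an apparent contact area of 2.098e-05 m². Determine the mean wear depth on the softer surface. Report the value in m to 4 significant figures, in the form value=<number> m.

value=8.609e-07 m

Displayed values are rounded — all arithmetic runs at full precision; rounded once at the end: 4 significant figures.
Convert: Distance L = v·t = 0.9981 m/s × 2635 s = 2630 m.
Convert: Hardness H = 0.8261 GPa = 8.261e+08 Pa.
Working in SI base units: W = 48.04 N, H = 8.261e+08 Pa, K = 1.181e-07.
The Archard volume V = K·W·L/H = 1.181e-07 · 48.04 · 2630 / 8.261e+08 = 1.806e-11 m³.
Mean wear depth h = V/A = 1.806e-11 / 2.098e-05 = 8.609e-07 m.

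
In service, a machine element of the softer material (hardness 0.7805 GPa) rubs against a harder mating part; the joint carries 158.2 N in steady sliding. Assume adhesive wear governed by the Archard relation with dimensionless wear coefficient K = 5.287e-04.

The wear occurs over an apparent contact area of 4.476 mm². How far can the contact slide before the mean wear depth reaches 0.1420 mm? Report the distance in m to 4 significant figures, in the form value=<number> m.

value=5.931 m

The intermediates are shown rounded, and the algebra holds exact precision, and rounded once at the end to four significant figures.
Hardness H = 0.7805 GPa = 7.805e+08 Pa.
Contact area A = 4.476 mm² = 4.476e-06 m².
Depth limit h_lim = 0.1420 mm = 1.420e-04 m.
Restated in SI base units: W = 158.2 N, H = 7.805e+08 Pa, K = 5.287e-04.
Allowed volume V_lim = h_lim·A = 1.420e-04 · 4.476e-06 = 6.356e-10 m³.
Life L = V_lim·H/(K·W) = 6.356e-10 · 7.805e+08 / (5.287e-04 · 158.2) = 5.931 m.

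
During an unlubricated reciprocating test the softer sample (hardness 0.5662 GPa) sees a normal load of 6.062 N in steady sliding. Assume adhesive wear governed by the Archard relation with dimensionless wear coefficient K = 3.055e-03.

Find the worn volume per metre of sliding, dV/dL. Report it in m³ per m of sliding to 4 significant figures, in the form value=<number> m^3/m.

value=3.271e-11 m^3/m

Intermediates are printed rounded, and every step holds exact precision; a lone final rounding: 4 significant figures.
Convert: Hardness H = 0.5662 GPa = 5.662e+08 Pa.
Working in SI base units: W = 6.062 N, H = 5.662e+08 Pa, K = 3.055e-03.
Rate of wear dV/dL = K·W/H, per unit distance: 3.055e-03 · 6.062 / 5.662e+08 = 3.271e-11 m³/m.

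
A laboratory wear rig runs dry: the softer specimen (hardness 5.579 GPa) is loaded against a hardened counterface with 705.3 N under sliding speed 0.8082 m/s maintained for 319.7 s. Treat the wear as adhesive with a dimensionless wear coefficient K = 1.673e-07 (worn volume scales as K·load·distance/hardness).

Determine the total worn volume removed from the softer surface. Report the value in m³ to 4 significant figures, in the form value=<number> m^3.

value=5.465e-12 m^3

Intermediate values are displayed rounded — every step runs at full precision, and a single final rounding, at four significant digits.
Sliding distance L = v·t = 0.8082 m/s × 319.7 s = 258.4 m.
Hardness H = 5.579 GPa = 5.579e+09 Pa.
Expressed in SI base units: W = 705.3 N, H = 5.579e+09 Pa, K = 1.673e-07.
Worn volume V = K·W·L/H = 1.673e-07 · 705.3 · 258.4 / 5.579e+09 = 5.465e-12 m³.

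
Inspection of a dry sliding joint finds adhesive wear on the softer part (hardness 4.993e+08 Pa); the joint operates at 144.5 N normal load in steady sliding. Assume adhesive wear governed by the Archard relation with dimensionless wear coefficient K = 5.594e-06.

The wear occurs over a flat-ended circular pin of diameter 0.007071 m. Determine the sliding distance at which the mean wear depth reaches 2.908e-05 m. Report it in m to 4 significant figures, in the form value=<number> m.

value=705.4 m

The intermediates are printed rounded. All arithmetic carries full precision. Rounded once at the end to 4 significant figures.
Contact area A = π·d²/4 = π·(0.007071 m)²/4 = 3.927e-05 m².
Collected in SI base units: W = 144.5 N, H = 4.993e+08 Pa, K = 5.594e-06.
Permissible volume V_lim = h_lim·A = 2.908e-05 · 3.927e-05 = 1.142e-09 m³.
Inverting, life L = V_lim·H/(K·W) = 1.142e-09 · 4.993e+08 / (5.594e-06 · 144.5) = 705.4 m.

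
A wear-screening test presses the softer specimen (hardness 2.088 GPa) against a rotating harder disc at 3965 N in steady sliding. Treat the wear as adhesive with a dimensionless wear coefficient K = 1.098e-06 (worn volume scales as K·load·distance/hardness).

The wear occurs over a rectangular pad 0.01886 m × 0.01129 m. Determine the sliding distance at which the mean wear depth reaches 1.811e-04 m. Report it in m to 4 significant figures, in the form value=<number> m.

Each operation maintains full precision; intermediates appear rounded — one last rounding to 4 significant digits.
Hardness H = 2.088 GPa = 2.088e+09 Pa.
Contact area A = 0.01886 m × 0.01129 m = 2.129e-04 m².
Expressed in SI base units: W = 3965 N, H = 2.088e+09 Pa, K = 1.098e-06.
Permissible volume V_lim = h_lim·A = 1.811e-04 · 2.129e-04 = 3.856e-08 m³.
Inverting, life L = V_lim·H/(K·W) = 3.856e-08 · 2.088e+09 / (1.098e-06 · 3965) = 1.849e+04 m.

value=1.849e+04 m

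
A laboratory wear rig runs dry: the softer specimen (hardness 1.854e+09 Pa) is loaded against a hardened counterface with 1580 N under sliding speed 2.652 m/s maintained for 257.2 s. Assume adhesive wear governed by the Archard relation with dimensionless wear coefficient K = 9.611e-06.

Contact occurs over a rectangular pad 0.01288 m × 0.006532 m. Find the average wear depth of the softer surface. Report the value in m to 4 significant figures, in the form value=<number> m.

value=6.640e-05 m

Intermediate values are printed rounded. All arithmetic carries full precision; one final rounding, at four significant figures.
Sliding distance L = v·t = 2.652 m/s × 257.2 s = 682.1 m.
Contact area A = 0.01288 m × 0.006532 m = 8.413e-05 m².
As SI base values: W = 1580 N, H = 1.854e+09 Pa, K = 9.611e-06.
Apply Archard: V = K·W·L/H = 9.611e-06 · 1580 · 682.1 / 1.854e+09 = 5.587e-09 m³.
Mean wear depth h = V/A = 5.587e-09 / 8.413e-05 = 6.640e-05 m.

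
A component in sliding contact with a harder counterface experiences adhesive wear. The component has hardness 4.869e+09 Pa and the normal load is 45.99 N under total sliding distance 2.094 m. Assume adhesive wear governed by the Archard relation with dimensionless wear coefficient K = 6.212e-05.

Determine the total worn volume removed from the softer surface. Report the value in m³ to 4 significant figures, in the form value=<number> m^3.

value=1.229e-12 m^3

Intermediates appear rounded — the computation holds full precision — rounded just once, at 4 significant figures.
Expressed in SI base units: W = 45.99 N, H = 4.869e+09 Pa, K = 6.212e-05.
Volume removed: V = K·W·L/H = 6.212e-05 · 45.99 · 2.094 / 4.869e+09 = 1.229e-12 m³.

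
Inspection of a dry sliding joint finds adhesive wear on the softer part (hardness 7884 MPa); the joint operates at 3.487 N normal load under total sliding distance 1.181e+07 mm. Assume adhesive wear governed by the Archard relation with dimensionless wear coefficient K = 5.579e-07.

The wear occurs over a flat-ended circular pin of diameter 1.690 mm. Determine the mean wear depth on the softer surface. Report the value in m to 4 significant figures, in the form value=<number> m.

value=1.299e-06 m

Each operation runs at full float precision; intermediate values appear rounded. Rounded just once to four significant figures.
The distance L = 1.181e+07 mm = 1.181e+04 m.
Hardness H = 7884 MPa = 7.884e+09 Pa.
Pin diameter d = 1.690 mm = 0.001690 m. Contact area A = π·d²/4 = π·(0.001690 m)²/4 = 2.243e-06 m².
Restated in SI base units: W = 3.487 N, H = 7.884e+09 Pa, K = 5.579e-07.
Worn volume V = K·W·L/H = 5.579e-07 · 3.487 · 1.181e+04 / 7.884e+09 = 2.914e-12 m³.
Wear depth h = V/A = 2.914e-12 / 2.243e-06 = 1.299e-06 m.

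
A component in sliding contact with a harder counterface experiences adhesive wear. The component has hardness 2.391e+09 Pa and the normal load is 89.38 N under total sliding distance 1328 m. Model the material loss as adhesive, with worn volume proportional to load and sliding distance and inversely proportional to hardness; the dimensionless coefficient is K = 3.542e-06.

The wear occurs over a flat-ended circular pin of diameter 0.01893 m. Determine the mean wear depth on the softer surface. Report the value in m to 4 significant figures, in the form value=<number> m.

Intermediate values appear rounded — all working math holds full float precision — a lone final rounding: four significant digits.
Convert: Contact area A = π·d²/4 = π·(0.01893 m)²/4 = 2.814e-04 m².
Restated in SI base units: W = 89.38 N, H = 2.391e+09 Pa, K = 3.542e-06.
Archard relation: V = K·W·L/H = 3.542e-06 · 89.38 · 1328 / 2.391e+09 = 1.758e-10 m³.
Average depth h = V/A = 1.758e-10 / 2.814e-04 = 6.248e-07 m.

value=6.248e-07 m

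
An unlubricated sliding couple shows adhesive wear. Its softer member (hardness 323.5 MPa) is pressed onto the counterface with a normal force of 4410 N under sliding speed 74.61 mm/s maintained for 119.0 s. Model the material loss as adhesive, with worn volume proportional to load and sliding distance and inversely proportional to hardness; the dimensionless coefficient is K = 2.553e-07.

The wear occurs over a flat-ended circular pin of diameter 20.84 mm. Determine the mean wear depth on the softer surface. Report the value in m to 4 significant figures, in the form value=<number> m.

value=9.059e-08 m

Printed values are rounded — the algebra holds full float precision; one final rounding, at 4 significant digits.
Sliding speed v = 74.61 mm/s = 0.07461 m/s. Distance covered L = v·t = 0.07461 m/s × 119.0 s = 8.879 m.
Hardness H = 323.5 MPa = 3.235e+08 Pa.
Pin diameter d = 20.84 mm = 0.02084 m. Contact area A = π·d²/4 = π·(0.02084 m)²/4 = 3.411e-04 m².
Collected in SI base units: W = 4410 N, H = 3.235e+08 Pa, K = 2.553e-07.
Archard relation: V = K·W·L/H = 2.553e-07 · 4410 · 8.879 / 3.235e+08 = 3.090e-11 m³.
Mean depth h = V/A = 3.090e-11 / 3.411e-04 = 9.059e-08 m.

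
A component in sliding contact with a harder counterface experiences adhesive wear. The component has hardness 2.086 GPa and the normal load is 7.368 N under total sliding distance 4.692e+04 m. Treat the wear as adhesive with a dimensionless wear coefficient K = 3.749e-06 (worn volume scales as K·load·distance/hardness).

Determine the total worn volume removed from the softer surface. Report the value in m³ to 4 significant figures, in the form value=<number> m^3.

Intermediates appear rounded — all working math maintains full precision. Rounded once at the end, at four significant digits.
Hardness H = 2.086 GPa = 2.086e+09 Pa.
In SI base units: W = 7.368 N, H = 2.086e+09 Pa, K = 3.749e-06.
By Archard's law, V = K·W·L/H = 3.749e-06 · 7.368 · 4.692e+04 / 2.086e+09 = 6.213e-10 m³.

value=6.213e-10 m^3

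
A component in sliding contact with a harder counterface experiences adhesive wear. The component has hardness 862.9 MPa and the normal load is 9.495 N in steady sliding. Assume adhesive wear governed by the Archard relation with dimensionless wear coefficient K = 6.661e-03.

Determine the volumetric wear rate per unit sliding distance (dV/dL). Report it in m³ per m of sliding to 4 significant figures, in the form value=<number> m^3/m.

All working math holds full precision. The intermediates are printed rounded, and a single final rounding to 4 significant digits.
Hardness H = 862.9 MPa = 8.629e+08 Pa.
In SI base units: W = 9.495 N, H = 8.629e+08 Pa, K = 6.661e-03.
Sliding wear rate dV/dL = K·W/H: 6.661e-03 · 9.495 / 8.629e+08 = 7.329e-11 m³/m.

value=7.329e-11 m^3/m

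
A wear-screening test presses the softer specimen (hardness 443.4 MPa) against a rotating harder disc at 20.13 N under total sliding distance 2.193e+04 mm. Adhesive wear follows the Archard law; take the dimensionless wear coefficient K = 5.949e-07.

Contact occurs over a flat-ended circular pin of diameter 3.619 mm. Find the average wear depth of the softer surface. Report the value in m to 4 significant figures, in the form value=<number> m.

value=5.758e-08 m

All arithmetic runs at exact precision — the intermediates are displayed rounded; rounded once at the end to 4 significant digits.
Distance covered L = 2.193e+04 mm = 21.93 m.
Hardness H = 443.4 MPa = 4.434e+08 Pa.
Pin diameter d = 3.619 mm = 0.003619 m. Contact area A = π·d²/4 = π·(0.003619 m)²/4 = 1.029e-05 m².
In SI base units: W = 20.13 N, H = 4.434e+08 Pa, K = 5.949e-07.
By Archard's law, V = K·W·L/H = 5.949e-07 · 20.13 · 21.93 / 4.434e+08 = 5.923e-13 m³.
Average depth h = V/A = 5.923e-13 / 1.029e-05 = 5.758e-08 m.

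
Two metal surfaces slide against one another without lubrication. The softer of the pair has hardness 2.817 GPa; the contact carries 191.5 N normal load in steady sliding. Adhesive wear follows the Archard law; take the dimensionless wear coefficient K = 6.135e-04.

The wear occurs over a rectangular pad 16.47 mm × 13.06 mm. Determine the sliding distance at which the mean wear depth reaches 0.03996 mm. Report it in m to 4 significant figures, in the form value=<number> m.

value=206.1 m

Intermediate values are printed rounded — the computation keeps exact precision, and rounded once at the end: four significant figures.
Convert: Hardness H = 2.817 GPa = 2.817e+09 Pa.
Convert: Pad sides 16.47 mm × 13.06 mm = 0.01647 m × 0.01306 m. Contact area A = 0.01647 m × 0.01306 m = 2.151e-04 m².
Convert: Depth limit h_lim = 0.03996 mm = 3.996e-05 m.
As SI base values: W = 191.5 N, H = 2.817e+09 Pa, K = 6.135e-04.
Allowed volume V_lim = h_lim·A = 3.996e-05 · 2.151e-04 = 8.595e-09 m³.
So the life L = V_lim·H/(K·W) = 8.595e-09 · 2.817e+09 / (6.135e-04 · 191.5) = 206.1 m.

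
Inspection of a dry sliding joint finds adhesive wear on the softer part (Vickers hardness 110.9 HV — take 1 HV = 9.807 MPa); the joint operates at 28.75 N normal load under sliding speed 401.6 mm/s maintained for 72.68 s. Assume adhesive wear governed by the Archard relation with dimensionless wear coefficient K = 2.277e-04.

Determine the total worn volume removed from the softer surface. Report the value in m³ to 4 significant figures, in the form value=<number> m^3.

Each operation runs at exact precision — the intermediates are printed rounded. Rounded just once, at four significant digits.
Convert: Sliding speed v = 401.6 mm/s = 0.4016 m/s. Distance covered L = v·t = 0.4016 m/s × 72.68 s = 29.19 m.
Convert: Hardness H = 110.9 HV × 9.807 MPa/HV = 1088 MPa = 1.088e+09 Pa.
As SI base values: W = 28.75 N, H = 1.088e+09 Pa, K = 2.277e-04.
By Archard's law, V = K·W·L/H = 2.277e-04 · 28.75 · 29.19 / 1.088e+09 = 1.757e-10 m³.

value=1.757e-10 m^3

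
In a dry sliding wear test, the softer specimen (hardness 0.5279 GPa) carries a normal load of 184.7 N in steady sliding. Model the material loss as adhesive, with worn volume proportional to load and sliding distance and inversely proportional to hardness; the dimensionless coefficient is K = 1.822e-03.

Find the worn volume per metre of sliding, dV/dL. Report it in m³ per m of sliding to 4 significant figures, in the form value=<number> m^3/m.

The intermediates are shown rounded — every step carries full precision — one last rounding, at four significant digits.
Convert: Hardness H = 0.5279 GPa = 5.279e+08 Pa.
Working in SI base units: W = 184.7 N, H = 5.279e+08 Pa, K = 1.822e-03.
Volumetric rate dV/dL = K·W/H (no L dependence): 1.822e-03 · 184.7 / 5.279e+08 = 6.375e-10 m³/m.

value=6.375e-10 m^3/m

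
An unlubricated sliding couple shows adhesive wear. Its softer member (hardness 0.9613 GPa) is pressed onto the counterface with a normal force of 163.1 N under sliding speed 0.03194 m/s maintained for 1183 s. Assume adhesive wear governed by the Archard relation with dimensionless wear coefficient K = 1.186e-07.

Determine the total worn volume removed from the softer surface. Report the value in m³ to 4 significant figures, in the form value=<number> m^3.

Intermediate values are printed rounded, and the algebra holds full precision, and a single final rounding to four significant figures.
Total distance L = v·t = 0.03194 m/s × 1183 s = 37.79 m.
Hardness H = 0.9613 GPa = 9.613e+08 Pa.
In SI base units: W = 163.1 N, H = 9.613e+08 Pa, K = 1.186e-07.
Archard relation: V = K·W·L/H = 1.186e-07 · 163.1 · 37.79 / 9.613e+08 = 7.603e-13 m³.

value=7.603e-13 m^3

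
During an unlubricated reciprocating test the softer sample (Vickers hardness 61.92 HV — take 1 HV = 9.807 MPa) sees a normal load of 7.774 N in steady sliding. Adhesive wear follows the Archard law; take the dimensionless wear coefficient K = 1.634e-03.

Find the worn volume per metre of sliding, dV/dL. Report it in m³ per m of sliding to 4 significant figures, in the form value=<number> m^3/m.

The computation holds exact precision; intermediates are printed rounded — rounded just once, at 4 significant digits.
Hardness H = 61.92 HV × 9.807 MPa/HV = 607.2 MPa = 6.072e+08 Pa.
Expressed in SI base units: W = 7.774 N, H = 6.072e+08 Pa, K = 1.634e-03.
The wear rate dV/dL = K·W/H, per unit distance: 1.634e-03 · 7.774 / 6.072e+08 = 2.092e-11 m³/m.

value=2.092e-11 m^3/m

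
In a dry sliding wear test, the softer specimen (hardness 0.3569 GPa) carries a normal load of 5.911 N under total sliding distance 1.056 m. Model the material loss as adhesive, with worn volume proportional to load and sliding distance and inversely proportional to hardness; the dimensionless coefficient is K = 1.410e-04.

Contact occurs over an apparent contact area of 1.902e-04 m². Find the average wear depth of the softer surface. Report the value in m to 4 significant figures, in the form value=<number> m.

Shown intermediates are rounded — every step holds full precision; a lone final rounding, at 4 significant digits.
Hardness H = 0.3569 GPa = 3.569e+08 Pa.
Expressed in SI base units: W = 5.911 N, H = 3.569e+08 Pa, K = 1.410e-04.
Wear volume V = K·W·L/H = 1.410e-04 · 5.911 · 1.056 / 3.569e+08 = 2.466e-12 m³.
Wear depth h = V/A = 2.466e-12 / 1.902e-04 = 1.297e-08 m.

value=1.297e-08 m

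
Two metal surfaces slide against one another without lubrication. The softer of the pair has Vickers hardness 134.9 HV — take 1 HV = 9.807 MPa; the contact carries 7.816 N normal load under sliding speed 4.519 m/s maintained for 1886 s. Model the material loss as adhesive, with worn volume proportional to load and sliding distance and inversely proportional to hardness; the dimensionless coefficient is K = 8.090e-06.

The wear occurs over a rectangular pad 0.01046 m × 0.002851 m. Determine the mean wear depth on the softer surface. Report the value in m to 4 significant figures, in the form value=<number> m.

Each operation keeps exact precision — intermediates appear rounded; a lone final rounding: four significant digits.
Distance covered L = v·t = 4.519 m/s × 1886 s = 8523 m.
Hardness H = 134.9 HV × 9.807 MPa/HV = 1323 MPa = 1.323e+09 Pa.
Contact area A = 0.01046 m × 0.002851 m = 2.982e-05 m².
SI base units throughout: W = 7.816 N, H = 1.323e+09 Pa, K = 8.090e-06.
Archard relation: V = K·W·L/H = 8.090e-06 · 7.816 · 8523 / 1.323e+09 = 4.074e-10 m³.
Depth h = V/A = 4.074e-10 / 2.982e-05 = 1.366e-05 m.

value=1.366e-05 m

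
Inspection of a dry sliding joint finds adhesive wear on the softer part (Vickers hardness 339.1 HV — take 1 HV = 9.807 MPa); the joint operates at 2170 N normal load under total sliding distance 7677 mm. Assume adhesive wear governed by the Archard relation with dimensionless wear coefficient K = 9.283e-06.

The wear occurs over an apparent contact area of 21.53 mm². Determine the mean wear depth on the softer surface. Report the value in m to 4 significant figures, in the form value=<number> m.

value=2.160e-06 m

The intermediates are shown rounded — all working math carries exact precision. Rounded once at the end: four significant figures.
Path length L = 7677 mm = 7.677 m.
Hardness H = 339.1 HV × 9.807 MPa/HV = 3326 MPa = 3.326e+09 Pa.
Contact area A = 21.53 mm² = 2.153e-05 m².
Expressed in SI base units: W = 2170 N, H = 3.326e+09 Pa, K = 9.283e-06.
Volume removed: V = K·W·L/H = 9.283e-06 · 2170 · 7.677 / 3.326e+09 = 4.650e-11 m³.
Mean depth h = V/A = 4.650e-11 / 2.153e-05 = 2.160e-06 m.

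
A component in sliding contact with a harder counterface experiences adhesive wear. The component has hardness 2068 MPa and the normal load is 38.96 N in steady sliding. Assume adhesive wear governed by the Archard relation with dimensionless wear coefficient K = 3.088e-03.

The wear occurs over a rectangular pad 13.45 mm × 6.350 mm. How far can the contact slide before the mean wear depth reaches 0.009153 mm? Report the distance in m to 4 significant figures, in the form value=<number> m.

The algebra maintains full float precision, and the intermediates appear rounded; a lone final rounding, at four significant digits.
Hardness H = 2068 MPa = 2.068e+09 Pa.
Pad sides 13.45 mm × 6.350 mm = 0.01345 m × 0.006350 m. Contact area A = 0.01345 m × 0.006350 m = 8.541e-05 m².
Depth limit h_lim = 0.009153 mm = 9.153e-06 m.
Collected in SI base units: W = 38.96 N, H = 2.068e+09 Pa, K = 3.088e-03.
Wearable volume V_lim = h_lim·A = 9.153e-06 · 8.541e-05 = 7.817e-10 m³.
Inverting, life L = V_lim·H/(K·W) = 7.817e-10 · 2.068e+09 / (3.088e-03 · 38.96) = 13.44 m.

value=13.44 m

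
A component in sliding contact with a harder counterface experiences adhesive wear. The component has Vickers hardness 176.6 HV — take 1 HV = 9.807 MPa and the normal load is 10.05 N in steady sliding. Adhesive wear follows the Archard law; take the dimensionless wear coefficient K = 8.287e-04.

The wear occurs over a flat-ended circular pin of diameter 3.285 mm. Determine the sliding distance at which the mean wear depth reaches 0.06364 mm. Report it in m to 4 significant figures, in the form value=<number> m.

value=112.2 m

The computation carries full precision; the intermediates appear rounded — a lone final rounding: 4 significant digits.
Convert: Hardness H = 176.6 HV × 9.807 MPa/HV = 1732 MPa = 1.732e+09 Pa.
Convert: Pin diameter d = 3.285 mm = 0.003285 m. Contact area A = π·d²/4 = π·(0.003285 m)²/4 = 8.475e-06 m².
Convert: Depth limit h_lim = 0.06364 mm = 6.364e-05 m.
Collected in SI base units: W = 10.05 N, H = 1.732e+09 Pa, K = 8.287e-04.
Allowed volume V_lim = h_lim·A = 6.364e-05 · 8.475e-06 = 5.394e-10 m³.
Life L = V_lim·H/(K·W) = 5.394e-10 · 1.732e+09 / (8.287e-04 · 10.05) = 112.2 m.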